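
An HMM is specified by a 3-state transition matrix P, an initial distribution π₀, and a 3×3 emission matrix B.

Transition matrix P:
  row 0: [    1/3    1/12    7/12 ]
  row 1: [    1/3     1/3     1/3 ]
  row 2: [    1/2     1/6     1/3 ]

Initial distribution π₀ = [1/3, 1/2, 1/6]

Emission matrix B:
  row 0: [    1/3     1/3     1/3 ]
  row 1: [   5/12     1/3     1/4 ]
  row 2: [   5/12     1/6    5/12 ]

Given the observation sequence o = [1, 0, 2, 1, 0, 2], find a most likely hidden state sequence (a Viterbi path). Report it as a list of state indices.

t=0: δ = [1.111e-01, 1.667e-01, 2.778e-02]  (obs o_0=1)
t=1: δ = [1.852e-02, 2.315e-02, 2.701e-02]  ψ = [1, 1, 0]  (obs o_1=0)
t=2: δ = [4.501e-03, 1.929e-03, 4.501e-03]  ψ = [2, 1, 0]  (obs o_2=2)
t=3: δ = [7.502e-04, 2.501e-04, 4.376e-04]  ψ = [2, 2, 0]  (obs o_3=1)
t=4: δ = [8.335e-05, 3.473e-05, 1.823e-04]  ψ = [0, 1, 0]  (obs o_4=0)
t=5: δ = [3.039e-05, 7.597e-06, 2.532e-05]  ψ = [2, 2, 2]  (obs o_5=2)
backtrack: best end state = 0; path = [1, 0, 2, 0, 2, 0]

path = [1, 0, 2, 0, 2, 0]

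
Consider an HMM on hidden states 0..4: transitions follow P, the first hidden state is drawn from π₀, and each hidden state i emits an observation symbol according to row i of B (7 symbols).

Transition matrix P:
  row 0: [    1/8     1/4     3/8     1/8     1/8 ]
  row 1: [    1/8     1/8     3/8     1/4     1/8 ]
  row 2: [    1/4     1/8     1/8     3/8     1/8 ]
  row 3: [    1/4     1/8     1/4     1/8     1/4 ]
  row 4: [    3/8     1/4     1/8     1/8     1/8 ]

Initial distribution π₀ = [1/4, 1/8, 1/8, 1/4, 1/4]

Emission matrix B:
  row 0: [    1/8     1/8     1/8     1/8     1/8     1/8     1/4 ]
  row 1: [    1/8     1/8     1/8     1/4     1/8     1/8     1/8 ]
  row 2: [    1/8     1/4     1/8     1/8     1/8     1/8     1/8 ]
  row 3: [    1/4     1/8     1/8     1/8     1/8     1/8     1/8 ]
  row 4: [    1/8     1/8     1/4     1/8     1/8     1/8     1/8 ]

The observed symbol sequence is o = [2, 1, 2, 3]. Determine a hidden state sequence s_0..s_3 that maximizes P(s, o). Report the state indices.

t=0: δ = [3.125e-02, 1.562e-02, 1.562e-02, 3.125e-02, 6.250e-02]  (obs o_0=2)
t=1: δ = [2.930e-03, 1.953e-03, 2.930e-03, 9.766e-04, 9.766e-04]  ψ = [4, 4, 0, 4, 3]  (obs o_1=1)
t=2: δ = [9.155e-05, 9.155e-05, 1.373e-04, 1.373e-04, 9.155e-05]  ψ = [2, 0, 0, 2, 0]  (obs o_2=2)
t=3: δ = [4.292e-06, 5.722e-06, 4.292e-06, 6.437e-06, 4.292e-06]  ψ = [2, 0, 0, 2, 3]  (obs o_3=3)
backtrack: best end state = 3; path = [4, 0, 2, 3]

path = [4, 0, 2, 3]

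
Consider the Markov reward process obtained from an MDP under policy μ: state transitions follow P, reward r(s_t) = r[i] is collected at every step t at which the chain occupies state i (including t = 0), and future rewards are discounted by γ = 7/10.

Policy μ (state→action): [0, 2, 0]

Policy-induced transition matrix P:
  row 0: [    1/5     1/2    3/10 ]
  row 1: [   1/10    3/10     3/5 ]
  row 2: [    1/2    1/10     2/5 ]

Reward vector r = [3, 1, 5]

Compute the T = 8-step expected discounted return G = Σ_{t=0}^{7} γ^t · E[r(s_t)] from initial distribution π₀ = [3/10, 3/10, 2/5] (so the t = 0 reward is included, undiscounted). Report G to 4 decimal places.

t=0: π = [0.3000, 0.3000, 0.4000], E[r] = 3.2000, γ^t·E[r] = 3.200000, running G = 3.200000
t=1: π = [0.2900, 0.2800, 0.4300], E[r] = 3.3000, γ^t·E[r] = 2.310000, running G = 5.510000
t=2: π = [0.3010, 0.2720, 0.4270], E[r] = 3.3100, γ^t·E[r] = 1.621900, running G = 7.131900
t=3: π = [0.3009, 0.2748, 0.4243], E[r] = 3.2990, γ^t·E[r] = 1.131557, running G = 8.263457
t=4: π = [0.2998, 0.2753, 0.4249], E[r] = 3.2991, γ^t·E[r] = 0.792114, running G = 9.055571
t=5: π = [0.2999, 0.2750, 0.4251], E[r] = 3.3002, γ^t·E[r] = 0.554663, running G = 9.610234
t=6: π = [0.3000, 0.2750, 0.4250], E[r] = 3.3001, γ^t·E[r] = 0.388250, running G = 9.998484
t=7: π = [0.3000, 0.2750, 0.4250], E[r] = 3.3000, γ^t·E[r] = 0.271767, running G = 10.270251

G = 10.2703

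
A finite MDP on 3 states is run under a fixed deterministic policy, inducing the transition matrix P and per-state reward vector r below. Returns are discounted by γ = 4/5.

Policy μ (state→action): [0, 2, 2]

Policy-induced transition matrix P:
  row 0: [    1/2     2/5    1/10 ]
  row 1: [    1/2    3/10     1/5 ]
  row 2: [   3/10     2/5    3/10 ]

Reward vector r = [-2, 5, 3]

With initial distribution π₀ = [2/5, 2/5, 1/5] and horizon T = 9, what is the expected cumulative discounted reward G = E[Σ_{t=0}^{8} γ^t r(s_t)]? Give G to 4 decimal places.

G = 6.4782

t=0: π = [0.4000, 0.4000, 0.2000], E[r] = 1.8000, γ^t·E[r] = 1.800000, running G = 1.800000
t=1: π = [0.4600, 0.3600, 0.1800], E[r] = 1.4200, γ^t·E[r] = 1.136000, running G = 2.936000
t=2: π = [0.4640, 0.3640, 0.1720], E[r] = 1.4080, γ^t·E[r] = 0.901120, running G = 3.837120
t=3: π = [0.4656, 0.3636, 0.1708], E[r] = 1.3992, γ^t·E[r] = 0.716390, running G = 4.553510
t=4: π = [0.4658, 0.3636, 0.1705], E[r] = 1.3981, γ^t·E[r] = 0.572654, running G = 5.126164
t=5: π = [0.4659, 0.3636, 0.1705], E[r] = 1.3978, γ^t·E[r] = 0.458028, running G = 5.584192
t=6: π = [0.4659, 0.3636, 0.1705], E[r] = 1.3977, γ^t·E[r] = 0.366409, running G = 5.950602
t=7: π = [0.4659, 0.3636, 0.1705], E[r] = 1.3977, γ^t·E[r] = 0.293125, running G = 6.243727
t=8: π = [0.4659, 0.3636, 0.1705], E[r] = 1.3977, γ^t·E[r] = 0.234500, running G = 6.478227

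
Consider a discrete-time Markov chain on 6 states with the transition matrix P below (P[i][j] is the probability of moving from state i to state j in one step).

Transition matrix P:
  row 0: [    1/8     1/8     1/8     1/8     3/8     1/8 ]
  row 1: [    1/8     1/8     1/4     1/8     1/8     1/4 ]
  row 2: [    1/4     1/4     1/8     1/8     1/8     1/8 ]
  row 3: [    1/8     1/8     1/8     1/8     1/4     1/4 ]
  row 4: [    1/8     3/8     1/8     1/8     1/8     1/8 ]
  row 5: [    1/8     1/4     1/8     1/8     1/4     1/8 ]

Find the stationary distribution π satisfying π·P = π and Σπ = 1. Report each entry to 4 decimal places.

π = [0.1440, 0.2143, 0.1518, 0.1250, 0.1975, 0.1674]

Balance equations π_j = Σ_i π_i·P[i][j]:
  π_0 = 1/8·π_0 + 1/8·π_1 + 1/4·π_2 + 1/8·π_3 + 1/8·π_4 + 1/8·π_5
  π_1 = 1/8·π_0 + 1/8·π_1 + 1/4·π_2 + 1/8·π_3 + 3/8·π_4 + 1/4·π_5
  π_2 = 1/8·π_0 + 1/4·π_1 + 1/8·π_2 + 1/8·π_3 + 1/8·π_4 + 1/8·π_5
  π_3 = 1/8·π_0 + 1/8·π_1 + 1/8·π_2 + 1/8·π_3 + 1/8·π_4 + 1/8·π_5
  π_4 = 3/8·π_0 + 1/8·π_1 + 1/8·π_2 + 1/4·π_3 + 1/8·π_4 + 1/4·π_5
  normalize: π_0 + π_1 + π_2 + π_3 + π_4 + π_5 = 1
Solving the linear system gives exactly π = [129/896, 3/14, 17/112, 1/8, 177/896, 75/448].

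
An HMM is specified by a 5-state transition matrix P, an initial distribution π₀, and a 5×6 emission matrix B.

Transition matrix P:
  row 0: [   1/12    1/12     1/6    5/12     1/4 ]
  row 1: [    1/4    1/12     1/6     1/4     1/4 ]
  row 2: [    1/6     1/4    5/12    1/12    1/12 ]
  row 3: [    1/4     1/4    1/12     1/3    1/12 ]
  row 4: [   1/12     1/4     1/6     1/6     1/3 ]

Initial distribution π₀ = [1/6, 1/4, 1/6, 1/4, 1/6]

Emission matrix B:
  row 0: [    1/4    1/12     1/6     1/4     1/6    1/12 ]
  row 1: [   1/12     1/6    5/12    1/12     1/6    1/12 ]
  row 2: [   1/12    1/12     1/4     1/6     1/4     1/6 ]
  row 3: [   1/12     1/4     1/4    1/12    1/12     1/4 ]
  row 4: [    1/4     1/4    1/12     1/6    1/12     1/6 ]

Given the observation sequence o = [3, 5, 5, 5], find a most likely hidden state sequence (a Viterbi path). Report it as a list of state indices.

path = [0, 3, 3, 3]

t=0: δ = [4.167e-02, 2.083e-02, 2.778e-02, 2.083e-02, 2.778e-02]  (obs o_0=3)
t=1: δ = [4.340e-04, 5.787e-04, 1.929e-03, 4.340e-03, 1.736e-03]  ψ = [1, 2, 2, 0, 0]  (obs o_1=5)
t=2: δ = [9.042e-05, 9.042e-05, 1.340e-04, 3.617e-04, 9.645e-05]  ψ = [3, 3, 2, 3, 4]  (obs o_2=5)
t=3: δ = [7.535e-06, 7.535e-06, 9.303e-06, 3.014e-05, 5.358e-06]  ψ = [3, 3, 2, 3, 4]  (obs o_3=5)
backtrack: best end state = 3; path = [0, 3, 3, 3]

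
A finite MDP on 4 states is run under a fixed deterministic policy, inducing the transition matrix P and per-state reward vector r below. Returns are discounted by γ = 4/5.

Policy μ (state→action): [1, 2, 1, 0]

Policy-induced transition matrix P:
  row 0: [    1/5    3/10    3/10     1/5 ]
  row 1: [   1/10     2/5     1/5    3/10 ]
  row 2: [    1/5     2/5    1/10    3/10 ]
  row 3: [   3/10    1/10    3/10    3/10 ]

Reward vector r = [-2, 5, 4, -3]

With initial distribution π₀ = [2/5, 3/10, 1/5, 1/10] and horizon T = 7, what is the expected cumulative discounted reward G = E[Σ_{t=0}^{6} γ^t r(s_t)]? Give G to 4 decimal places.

G = 4.8235

t=0: π = [0.4000, 0.3000, 0.2000, 0.1000], E[r] = 1.2000, γ^t·E[r] = 1.200000, running G = 1.200000
t=1: π = [0.1800, 0.3300, 0.2300, 0.2600], E[r] = 1.4300, γ^t·E[r] = 1.144000, running G = 2.344000
t=2: π = [0.1930, 0.3040, 0.2210, 0.2820], E[r] = 1.1720, γ^t·E[r] = 0.750080, running G = 3.094080
t=3: π = [0.1978, 0.2961, 0.2254, 0.2807], E[r] = 1.1444, γ^t·E[r] = 0.585933, running G = 3.680013
t=4: π = [0.1985, 0.2960, 0.2253, 0.2802], E[r] = 1.1437, γ^t·E[r] = 0.468464, running G = 4.148476
t=5: π = [0.1984, 0.2961, 0.2253, 0.2802], E[r] = 1.1445, γ^t·E[r] = 0.375025, running G = 4.523501
t=6: π = [0.1984, 0.2961, 0.2253, 0.2802], E[r] = 1.1446, γ^t·E[r] = 0.300041, running G = 4.823542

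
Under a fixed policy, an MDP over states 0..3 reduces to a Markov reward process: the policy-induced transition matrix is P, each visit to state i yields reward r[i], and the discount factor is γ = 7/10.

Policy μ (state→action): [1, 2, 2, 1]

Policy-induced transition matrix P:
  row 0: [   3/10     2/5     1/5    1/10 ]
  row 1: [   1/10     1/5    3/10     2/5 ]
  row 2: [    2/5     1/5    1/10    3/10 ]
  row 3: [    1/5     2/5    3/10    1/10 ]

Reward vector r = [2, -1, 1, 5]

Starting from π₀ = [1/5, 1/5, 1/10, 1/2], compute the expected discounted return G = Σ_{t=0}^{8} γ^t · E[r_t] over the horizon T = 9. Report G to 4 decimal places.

G = 6.1073

t=0: π = [0.2000, 0.2000, 0.1000, 0.5000], E[r] = 2.8000, γ^t·E[r] = 2.800000, running G = 2.800000
t=1: π = [0.2200, 0.3400, 0.2600, 0.1800], E[r] = 1.2600, γ^t·E[r] = 0.882000, running G = 3.682000
t=2: π = [0.2400, 0.2800, 0.2260, 0.2540], E[r] = 1.6960, γ^t·E[r] = 0.831040, running G = 4.513040
t=3: π = [0.2412, 0.2988, 0.2308, 0.2292], E[r] = 1.5604, γ^t·E[r] = 0.535217, running G = 5.048257
t=4: π = [0.2404, 0.2941, 0.2297, 0.2358], E[r] = 1.5954, γ^t·E[r] = 0.383065, running G = 5.431322
t=5: π = [0.2406, 0.2952, 0.2300, 0.2342], E[r] = 1.5868, γ^t·E[r] = 0.266688, running G = 5.698010
t=6: π = [0.2405, 0.2949, 0.2299, 0.2346], E[r] = 1.5889, γ^t·E[r] = 0.186937, running G = 5.884948
t=7: π = [0.2405, 0.2950, 0.2300, 0.2345], E[r] = 1.5884, γ^t·E[r] = 0.130811, running G = 6.015759
t=8: π = [0.2405, 0.2950, 0.2300, 0.2345], E[r] = 1.5885, γ^t·E[r] = 0.091576, running G = 6.107334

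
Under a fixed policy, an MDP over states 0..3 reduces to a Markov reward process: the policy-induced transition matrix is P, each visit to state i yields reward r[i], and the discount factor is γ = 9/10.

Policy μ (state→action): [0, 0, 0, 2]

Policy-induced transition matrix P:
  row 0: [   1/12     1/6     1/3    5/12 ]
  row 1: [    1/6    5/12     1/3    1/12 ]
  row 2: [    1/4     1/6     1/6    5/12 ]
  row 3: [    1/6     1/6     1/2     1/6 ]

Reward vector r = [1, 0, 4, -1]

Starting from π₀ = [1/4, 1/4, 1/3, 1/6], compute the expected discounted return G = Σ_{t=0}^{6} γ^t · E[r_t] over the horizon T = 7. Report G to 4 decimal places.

t=0: π = [0.2500, 0.2500, 0.3333, 0.1667], E[r] = 1.4167, γ^t·E[r] = 1.416667, running G = 1.416667
t=1: π = [0.1736, 0.2292, 0.3056, 0.2917], E[r] = 1.1042, γ^t·E[r] = 0.993750, running G = 2.410417
t=2: π = [0.1777, 0.2240, 0.3310, 0.2674], E[r] = 1.2344, γ^t·E[r] = 0.999844, running G = 3.410260
t=3: π = [0.1794, 0.2227, 0.3227, 0.2752], E[r] = 1.1952, γ^t·E[r] = 0.871277, running G = 4.281538
t=4: π = [0.1786, 0.2223, 0.3254, 0.2737], E[r] = 1.2066, γ^t·E[r] = 0.791641, running G = 5.073178
t=5: π = [0.1789, 0.2222, 0.3247, 0.2741], E[r] = 1.2036, γ^t·E[r] = 0.710707, running G = 5.783885
t=6: π = [0.1788, 0.2222, 0.3249, 0.2740], E[r] = 1.2044, γ^t·E[r] = 0.640064, running G = 6.423949

G = 6.4239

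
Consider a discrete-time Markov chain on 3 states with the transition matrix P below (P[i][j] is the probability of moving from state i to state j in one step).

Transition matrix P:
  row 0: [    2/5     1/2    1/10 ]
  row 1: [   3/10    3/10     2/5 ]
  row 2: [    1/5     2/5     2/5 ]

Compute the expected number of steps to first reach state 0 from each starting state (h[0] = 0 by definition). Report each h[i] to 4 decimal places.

h = [0.0000, 3.8462, 4.2308]

First-step conditioning: h[0] = 0; for i ≠ 0, h[i] = 1 + Σ_k P[i][k]·h[k].
  h[1] = 1 + 3/10·h[1] + 2/5·h[2]
  h[2] = 1 + 2/5·h[1] + 2/5·h[2]
Solving the 2×2 linear system over states ≠ 0 gives exactly h = [0, 50/13, 55/13] (h[0] = 0 is the target).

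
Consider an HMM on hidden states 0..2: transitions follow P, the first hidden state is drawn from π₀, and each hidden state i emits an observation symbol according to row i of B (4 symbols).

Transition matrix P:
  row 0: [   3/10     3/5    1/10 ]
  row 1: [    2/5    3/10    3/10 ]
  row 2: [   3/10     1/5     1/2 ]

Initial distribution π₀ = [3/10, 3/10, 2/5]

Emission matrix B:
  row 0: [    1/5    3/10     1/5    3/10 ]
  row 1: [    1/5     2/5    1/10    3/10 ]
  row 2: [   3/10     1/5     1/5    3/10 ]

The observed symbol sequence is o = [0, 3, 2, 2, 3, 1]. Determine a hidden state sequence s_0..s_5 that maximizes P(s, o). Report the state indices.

t=0: δ = [6.000e-02, 6.000e-02, 1.200e-01]  (obs o_0=0)
t=1: δ = [1.080e-02, 1.080e-02, 1.800e-02]  ψ = [2, 0, 2]  (obs o_1=3)
t=2: δ = [1.080e-03, 6.480e-04, 1.800e-03]  ψ = [2, 0, 2]  (obs o_2=2)
t=3: δ = [1.080e-04, 6.480e-05, 1.800e-04]  ψ = [2, 0, 2]  (obs o_3=2)
t=4: δ = [1.620e-05, 1.944e-05, 2.700e-05]  ψ = [2, 0, 2]  (obs o_4=3)
t=5: δ = [2.430e-06, 3.888e-06, 2.700e-06]  ψ = [2, 0, 2]  (obs o_5=1)
backtrack: best end state = 1; path = [2, 2, 2, 2, 0, 1]

path = [2, 2, 2, 2, 0, 1]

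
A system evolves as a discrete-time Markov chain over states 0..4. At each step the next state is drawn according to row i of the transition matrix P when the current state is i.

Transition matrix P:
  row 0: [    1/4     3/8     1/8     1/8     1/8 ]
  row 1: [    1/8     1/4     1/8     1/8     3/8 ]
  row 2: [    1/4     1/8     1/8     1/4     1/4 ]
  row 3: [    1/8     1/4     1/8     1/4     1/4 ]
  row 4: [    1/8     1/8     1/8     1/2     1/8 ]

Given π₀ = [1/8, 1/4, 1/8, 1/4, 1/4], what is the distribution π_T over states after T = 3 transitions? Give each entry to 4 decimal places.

π = [0.1606, 0.2258, 0.1250, 0.2590, 0.2295]

t=0: π = [0.1250, 0.2500, 0.1250, 0.2500, 0.2500]
t=1: π = [0.1563, 0.2188, 0.1250, 0.2656, 0.2344]
t=2: π = [0.1602, 0.2246, 0.1250, 0.2617, 0.2285]
t=3: π = [0.1606, 0.2258, 0.1250, 0.2590, 0.2295]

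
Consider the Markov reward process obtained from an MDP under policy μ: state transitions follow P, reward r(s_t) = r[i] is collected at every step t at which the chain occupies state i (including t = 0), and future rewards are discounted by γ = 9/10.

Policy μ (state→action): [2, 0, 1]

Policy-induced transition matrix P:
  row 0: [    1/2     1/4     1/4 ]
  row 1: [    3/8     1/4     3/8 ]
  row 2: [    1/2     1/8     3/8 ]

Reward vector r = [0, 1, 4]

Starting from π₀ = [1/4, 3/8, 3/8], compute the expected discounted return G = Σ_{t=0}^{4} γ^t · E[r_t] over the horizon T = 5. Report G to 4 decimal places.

t=0: π = [0.2500, 0.3750, 0.3750], E[r] = 1.8750, γ^t·E[r] = 1.875000, running G = 1.875000
t=1: π = [0.4531, 0.2031, 0.3438], E[r] = 1.5781, γ^t·E[r] = 1.420313, running G = 3.295313
t=2: π = [0.4746, 0.2070, 0.3184], E[r] = 1.4805, γ^t·E[r] = 1.199180, running G = 4.494492
t=3: π = [0.4741, 0.2102, 0.3157], E[r] = 1.4729, γ^t·E[r] = 1.073744, running G = 5.568237
t=4: π = [0.4737, 0.2105, 0.3157], E[r] = 1.4735, γ^t·E[r] = 0.966750, running G = 6.534987

G = 6.5350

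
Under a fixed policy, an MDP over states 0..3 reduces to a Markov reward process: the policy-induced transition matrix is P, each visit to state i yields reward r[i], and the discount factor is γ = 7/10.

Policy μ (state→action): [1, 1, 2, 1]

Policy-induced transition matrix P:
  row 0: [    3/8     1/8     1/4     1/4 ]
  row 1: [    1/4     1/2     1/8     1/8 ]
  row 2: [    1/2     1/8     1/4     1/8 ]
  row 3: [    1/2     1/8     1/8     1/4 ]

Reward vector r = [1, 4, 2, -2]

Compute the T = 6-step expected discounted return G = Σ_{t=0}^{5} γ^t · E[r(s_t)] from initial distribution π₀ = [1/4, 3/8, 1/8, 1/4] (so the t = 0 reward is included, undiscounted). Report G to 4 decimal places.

t=0: π = [0.2500, 0.3750, 0.1250, 0.2500], E[r] = 1.5000, γ^t·E[r] = 1.500000, running G = 1.500000
t=1: π = [0.3750, 0.2656, 0.1719, 0.1875], E[r] = 1.4063, γ^t·E[r] = 0.984375, running G = 2.484375
t=2: π = [0.3867, 0.2246, 0.1934, 0.1953], E[r] = 1.2813, γ^t·E[r] = 0.627813, running G = 3.112188
t=3: π = [0.3955, 0.2092, 0.1975, 0.1978], E[r] = 1.2319, γ^t·E[r] = 0.422553, running G = 3.534741
t=4: π = [0.3983, 0.2035, 0.1991, 0.1992], E[r] = 1.2120, γ^t·E[r] = 0.291010, running G = 3.825751
t=5: π = [0.3994, 0.2013, 0.1997, 0.1997], E[r] = 1.2045, γ^t·E[r] = 0.202446, running G = 4.028197

G = 4.0282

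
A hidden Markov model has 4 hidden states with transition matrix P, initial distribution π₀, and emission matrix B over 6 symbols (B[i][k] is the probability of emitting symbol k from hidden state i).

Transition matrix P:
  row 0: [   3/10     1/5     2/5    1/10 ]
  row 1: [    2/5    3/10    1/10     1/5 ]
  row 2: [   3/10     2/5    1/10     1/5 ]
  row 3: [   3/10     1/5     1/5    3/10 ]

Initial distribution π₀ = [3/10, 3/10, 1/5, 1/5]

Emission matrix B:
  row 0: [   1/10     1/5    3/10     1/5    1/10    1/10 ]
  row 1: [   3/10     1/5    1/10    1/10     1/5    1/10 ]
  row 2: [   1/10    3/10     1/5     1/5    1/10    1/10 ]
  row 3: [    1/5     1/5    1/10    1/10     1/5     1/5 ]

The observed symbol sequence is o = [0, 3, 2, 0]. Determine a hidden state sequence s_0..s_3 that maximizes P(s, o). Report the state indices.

path = [1, 0, 2, 1]

t=0: δ = [3.000e-02, 9.000e-02, 2.000e-02, 4.000e-02]  (obs o_0=0)
t=1: δ = [7.200e-03, 2.700e-03, 2.400e-03, 1.800e-03]  ψ = [1, 1, 0, 1]  (obs o_1=3)
t=2: δ = [6.480e-04, 1.440e-04, 5.760e-04, 7.200e-05]  ψ = [0, 0, 0, 0]  (obs o_2=2)
t=3: δ = [1.944e-05, 6.912e-05, 2.592e-05, 2.304e-05]  ψ = [0, 2, 0, 2]  (obs o_3=0)
backtrack: best end state = 1; path = [1, 0, 2, 1]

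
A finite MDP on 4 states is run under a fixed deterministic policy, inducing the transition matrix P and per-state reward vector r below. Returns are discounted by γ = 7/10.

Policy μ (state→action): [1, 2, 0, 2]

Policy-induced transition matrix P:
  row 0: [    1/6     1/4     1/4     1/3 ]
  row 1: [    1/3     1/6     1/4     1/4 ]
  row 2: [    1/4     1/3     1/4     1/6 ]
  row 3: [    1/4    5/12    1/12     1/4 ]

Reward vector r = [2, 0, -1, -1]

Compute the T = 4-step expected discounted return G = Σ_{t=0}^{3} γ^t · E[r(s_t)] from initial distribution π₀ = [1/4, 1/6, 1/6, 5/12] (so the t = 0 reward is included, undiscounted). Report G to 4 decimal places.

G = -0.0100

t=0: π = [0.2500, 0.1667, 0.1667, 0.4167], E[r] = -0.0833, γ^t·E[r] = -0.083333, running G = -0.083333
t=1: π = [0.2431, 0.3194, 0.1806, 0.2569], E[r] = 0.0486, γ^t·E[r] = 0.034028, running G = -0.049306
t=2: π = [0.2564, 0.2813, 0.2072, 0.2552], E[r] = 0.0503, γ^t·E[r] = 0.024670, running G = -0.024635
t=3: π = [0.2521, 0.2864, 0.2075, 0.2541], E[r] = 0.0426, γ^t·E[r] = 0.014606, running G = -0.010029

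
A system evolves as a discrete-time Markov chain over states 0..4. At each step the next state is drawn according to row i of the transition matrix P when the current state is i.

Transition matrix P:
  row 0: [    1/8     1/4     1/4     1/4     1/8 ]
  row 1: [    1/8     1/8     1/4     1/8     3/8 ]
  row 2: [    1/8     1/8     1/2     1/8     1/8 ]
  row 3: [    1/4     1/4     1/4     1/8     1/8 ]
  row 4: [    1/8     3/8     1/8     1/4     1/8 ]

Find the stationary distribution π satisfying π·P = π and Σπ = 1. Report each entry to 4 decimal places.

Balance equations π_j = Σ_i π_i·P[i][j]:
  π_0 = 1/8·π_0 + 1/8·π_1 + 1/8·π_2 + 1/4·π_3 + 1/8·π_4
  π_1 = 1/4·π_0 + 1/8·π_1 + 1/8·π_2 + 1/4·π_3 + 3/8·π_4
  π_2 = 1/4·π_0 + 1/4·π_1 + 1/2·π_2 + 1/4·π_3 + 1/8·π_4
  π_3 = 1/4·π_0 + 1/8·π_1 + 1/8·π_2 + 1/8·π_3 + 1/4·π_4
  normalize: π_0 + π_1 + π_2 + π_3 + π_4 = 1
Solving the linear system gives exactly π = [274/1881, 87/418, 127/418, 311/1881, 37/209].

π = [0.1457, 0.2081, 0.3038, 0.1653, 0.1770]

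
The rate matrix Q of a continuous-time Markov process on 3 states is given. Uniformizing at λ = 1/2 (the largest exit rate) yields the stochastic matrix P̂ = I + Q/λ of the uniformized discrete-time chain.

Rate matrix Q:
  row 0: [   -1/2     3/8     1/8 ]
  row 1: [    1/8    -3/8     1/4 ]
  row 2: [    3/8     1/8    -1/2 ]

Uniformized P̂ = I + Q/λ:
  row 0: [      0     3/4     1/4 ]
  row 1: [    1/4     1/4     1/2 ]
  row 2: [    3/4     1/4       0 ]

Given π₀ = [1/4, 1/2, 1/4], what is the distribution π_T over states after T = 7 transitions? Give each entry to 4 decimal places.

t=0: π = [0.2500, 0.5000, 0.2500]
t=1: π = [0.3125, 0.3750, 0.3125]
t=2: π = [0.3281, 0.4063, 0.2656]
t=3: π = [0.3008, 0.4141, 0.2852]
t=4: π = [0.3174, 0.4004, 0.2822]
t=5: π = [0.3118, 0.4087, 0.2795]
t=6: π = [0.3118, 0.4059, 0.2823]
t=7: π = [0.3132, 0.4059, 0.2809]

π = [0.3132, 0.4059, 0.2809]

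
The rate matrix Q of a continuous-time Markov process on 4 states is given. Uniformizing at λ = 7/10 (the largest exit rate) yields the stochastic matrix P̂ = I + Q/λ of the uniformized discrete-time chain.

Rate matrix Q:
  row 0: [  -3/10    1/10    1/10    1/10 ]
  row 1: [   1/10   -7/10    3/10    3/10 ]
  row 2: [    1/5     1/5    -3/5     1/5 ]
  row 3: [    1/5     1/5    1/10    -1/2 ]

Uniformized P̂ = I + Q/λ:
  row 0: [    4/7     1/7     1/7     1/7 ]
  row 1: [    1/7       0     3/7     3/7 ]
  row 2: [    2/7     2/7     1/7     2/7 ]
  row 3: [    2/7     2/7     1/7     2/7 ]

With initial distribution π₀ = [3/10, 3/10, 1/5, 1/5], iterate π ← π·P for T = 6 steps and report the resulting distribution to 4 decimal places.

π = [0.3636, 0.1819, 0.1947, 0.2598]

t=0: π = [0.3000, 0.3000, 0.2000, 0.2000]
t=1: π = [0.3286, 0.1571, 0.2286, 0.2857]
t=2: π = [0.3571, 0.1939, 0.1878, 0.2612]
t=3: π = [0.3601, 0.1793, 0.1983, 0.2624]
t=4: π = [0.3630, 0.1830, 0.1941, 0.2599]
t=5: π = [0.3633, 0.1816, 0.1952, 0.2600]
t=6: π = [0.3636, 0.1819, 0.1947, 0.2598]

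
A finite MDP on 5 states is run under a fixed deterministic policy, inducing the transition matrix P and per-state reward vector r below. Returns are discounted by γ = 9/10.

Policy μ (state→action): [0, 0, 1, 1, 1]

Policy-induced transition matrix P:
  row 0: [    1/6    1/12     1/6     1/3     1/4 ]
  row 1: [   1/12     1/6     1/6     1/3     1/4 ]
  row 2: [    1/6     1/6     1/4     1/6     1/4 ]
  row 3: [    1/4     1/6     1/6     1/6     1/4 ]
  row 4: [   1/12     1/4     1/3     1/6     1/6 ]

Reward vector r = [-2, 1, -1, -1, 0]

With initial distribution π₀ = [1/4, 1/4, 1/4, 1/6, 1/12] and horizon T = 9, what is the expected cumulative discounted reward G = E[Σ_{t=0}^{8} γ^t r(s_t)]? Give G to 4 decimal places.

G = -3.6384

t=0: π = [0.2500, 0.2500, 0.2500, 0.1667, 0.0833], E[r] = -0.6667, γ^t·E[r] = -0.666667, running G = -0.666667
t=1: π = [0.1528, 0.1528, 0.2014, 0.2500, 0.2431], E[r] = -0.6042, γ^t·E[r] = -0.543750, running G = -1.210417
t=2: π = [0.1545, 0.1742, 0.2240, 0.2176, 0.2297], E[r] = -0.5764, γ^t·E[r] = -0.466875, running G = -1.677292
t=3: π = [0.1511, 0.1729, 0.2236, 0.2215, 0.2309], E[r] = -0.5744, γ^t·E[r] = -0.418746, running G = -2.096038
t=4: π = [0.1515, 0.1733, 0.2238, 0.2207, 0.2308], E[r] = -0.5741, γ^t·E[r] = -0.376661, running G = -2.472698
t=5: π = [0.1514, 0.1733, 0.2238, 0.2208, 0.2308], E[r] = -0.5741, γ^t·E[r] = -0.338980, running G = -2.811678
t=6: π = [0.1514, 0.1733, 0.2238, 0.2208, 0.2308], E[r] = -0.5741, γ^t·E[r] = -0.305080, running G = -3.116759
t=7: π = [0.1514, 0.1733, 0.2238, 0.2208, 0.2308], E[r] = -0.5741, γ^t·E[r] = -0.274572, running G = -3.391331
t=8: π = [0.1514, 0.1733, 0.2238, 0.2208, 0.2308], E[r] = -0.5741, γ^t·E[r] = -0.247115, running G = -3.638446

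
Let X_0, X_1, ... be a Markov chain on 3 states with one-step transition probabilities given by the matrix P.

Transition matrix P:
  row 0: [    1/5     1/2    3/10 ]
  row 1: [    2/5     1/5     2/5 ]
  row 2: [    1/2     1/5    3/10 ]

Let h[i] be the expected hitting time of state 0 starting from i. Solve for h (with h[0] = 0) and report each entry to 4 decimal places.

First-step conditioning: h[0] = 0; for i ≠ 0, h[i] = 1 + Σ_k P[i][k]·h[k].
  h[1] = 1 + 1/5·h[1] + 2/5·h[2]
  h[2] = 1 + 1/5·h[1] + 3/10·h[2]
Solving the 2×2 linear system over states ≠ 0 gives exactly h = [0, 55/24, 25/12] (h[0] = 0 is the target).

h = [0.0000, 2.2917, 2.0833]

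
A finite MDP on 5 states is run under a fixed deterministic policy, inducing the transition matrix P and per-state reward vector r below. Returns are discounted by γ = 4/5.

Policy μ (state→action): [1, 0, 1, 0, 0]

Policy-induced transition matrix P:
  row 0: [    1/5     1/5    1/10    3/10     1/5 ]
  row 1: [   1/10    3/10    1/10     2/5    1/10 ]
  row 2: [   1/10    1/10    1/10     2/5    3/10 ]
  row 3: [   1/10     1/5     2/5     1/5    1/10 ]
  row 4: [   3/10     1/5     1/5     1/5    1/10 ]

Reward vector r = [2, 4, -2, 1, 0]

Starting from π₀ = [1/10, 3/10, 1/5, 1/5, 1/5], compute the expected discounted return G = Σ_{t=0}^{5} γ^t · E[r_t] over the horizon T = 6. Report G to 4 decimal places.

t=0: π = [0.1000, 0.3000, 0.2000, 0.2000, 0.2000], E[r] = 1.2000, γ^t·E[r] = 1.200000, running G = 1.200000
t=1: π = [0.1500, 0.2100, 0.1800, 0.3100, 0.1500], E[r] = 1.0900, γ^t·E[r] = 0.872000, running G = 2.072000
t=2: π = [0.1450, 0.2030, 0.2080, 0.2930, 0.1510], E[r] = 0.9790, γ^t·E[r] = 0.626560, running G = 2.698560
t=3: π = [0.1447, 0.1995, 0.2030, 0.2967, 0.1561], E[r] = 0.9781, γ^t·E[r] = 0.500787, running G = 3.199347
t=4: π = [0.1457, 0.1997, 0.2046, 0.2950, 0.1551], E[r] = 0.9757, γ^t·E[r] = 0.399651, running G = 3.598998
t=5: π = [0.1456, 0.1995, 0.2040, 0.2954, 0.1555], E[r] = 0.9766, γ^t·E[r] = 0.320014, running G = 3.919012

G = 3.9190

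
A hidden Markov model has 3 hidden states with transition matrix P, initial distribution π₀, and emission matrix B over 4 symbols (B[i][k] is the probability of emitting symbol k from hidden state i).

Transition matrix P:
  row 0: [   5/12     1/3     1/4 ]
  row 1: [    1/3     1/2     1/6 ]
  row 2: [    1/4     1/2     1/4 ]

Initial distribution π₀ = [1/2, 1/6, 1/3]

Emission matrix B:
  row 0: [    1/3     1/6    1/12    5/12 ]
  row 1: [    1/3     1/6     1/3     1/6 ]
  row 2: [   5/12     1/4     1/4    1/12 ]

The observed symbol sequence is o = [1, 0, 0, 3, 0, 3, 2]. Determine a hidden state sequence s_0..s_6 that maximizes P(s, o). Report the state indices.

path = [2, 1, 1, 0, 0, 0, 1]

t=0: δ = [8.333e-02, 2.778e-02, 8.333e-02]  (obs o_0=1)
t=1: δ = [1.157e-02, 1.389e-02, 8.681e-03]  ψ = [0, 2, 0]  (obs o_1=0)
t=2: δ = [1.608e-03, 2.315e-03, 1.206e-03]  ψ = [0, 1, 0]  (obs o_2=0)
t=3: δ = [3.215e-04, 1.929e-04, 3.349e-05]  ψ = [1, 1, 0]  (obs o_3=3)
t=4: δ = [4.465e-05, 3.572e-05, 3.349e-05]  ψ = [0, 0, 0]  (obs o_4=0)
t=5: δ = [7.752e-06, 2.977e-06, 9.303e-07]  ψ = [0, 1, 0]  (obs o_5=3)
t=6: δ = [2.692e-07, 8.614e-07, 4.845e-07]  ψ = [0, 0, 0]  (obs o_6=2)
backtrack: best end state = 1; path = [2, 1, 1, 0, 0, 0, 1]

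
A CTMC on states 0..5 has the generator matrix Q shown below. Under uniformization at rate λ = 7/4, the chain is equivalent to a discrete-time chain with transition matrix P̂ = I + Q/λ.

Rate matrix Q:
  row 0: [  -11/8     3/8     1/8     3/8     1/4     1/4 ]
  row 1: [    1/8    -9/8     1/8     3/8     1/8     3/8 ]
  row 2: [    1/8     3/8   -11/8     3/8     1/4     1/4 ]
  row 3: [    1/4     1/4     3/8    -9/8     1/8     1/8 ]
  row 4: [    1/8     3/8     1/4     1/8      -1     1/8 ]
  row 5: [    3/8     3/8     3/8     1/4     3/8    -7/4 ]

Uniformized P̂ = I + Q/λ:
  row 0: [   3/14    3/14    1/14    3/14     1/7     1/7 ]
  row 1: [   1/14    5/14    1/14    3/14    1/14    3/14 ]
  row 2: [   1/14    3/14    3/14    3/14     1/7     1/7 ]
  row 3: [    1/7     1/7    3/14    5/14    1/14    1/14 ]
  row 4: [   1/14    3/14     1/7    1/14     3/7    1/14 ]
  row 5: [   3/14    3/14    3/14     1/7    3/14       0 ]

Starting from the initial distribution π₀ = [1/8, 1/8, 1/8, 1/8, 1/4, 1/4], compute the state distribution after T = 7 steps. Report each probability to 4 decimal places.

π = [0.1203, 0.2323, 0.1520, 0.2125, 0.1672, 0.1158]

t=0: π = [0.1250, 0.1250, 0.1250, 0.1250, 0.2500, 0.2500]
t=1: π = [0.1339, 0.2232, 0.1607, 0.1786, 0.2143, 0.0893]
t=2: π = [0.1161, 0.2334, 0.1480, 0.2028, 0.1818, 0.1180]
t=3: π = [0.1194, 0.2331, 0.1514, 0.2089, 0.1721, 0.1152]
t=4: π = [0.1199, 0.2327, 0.1516, 0.2113, 0.1687, 0.1158]
t=5: π = [0.1202, 0.2324, 0.1519, 0.2121, 0.1676, 0.1158]
t=6: π = [0.1203, 0.2323, 0.1519, 0.2124, 0.1673, 0.1158]
t=7: π = [0.1203, 0.2323, 0.1520, 0.2125, 0.1672, 0.1158]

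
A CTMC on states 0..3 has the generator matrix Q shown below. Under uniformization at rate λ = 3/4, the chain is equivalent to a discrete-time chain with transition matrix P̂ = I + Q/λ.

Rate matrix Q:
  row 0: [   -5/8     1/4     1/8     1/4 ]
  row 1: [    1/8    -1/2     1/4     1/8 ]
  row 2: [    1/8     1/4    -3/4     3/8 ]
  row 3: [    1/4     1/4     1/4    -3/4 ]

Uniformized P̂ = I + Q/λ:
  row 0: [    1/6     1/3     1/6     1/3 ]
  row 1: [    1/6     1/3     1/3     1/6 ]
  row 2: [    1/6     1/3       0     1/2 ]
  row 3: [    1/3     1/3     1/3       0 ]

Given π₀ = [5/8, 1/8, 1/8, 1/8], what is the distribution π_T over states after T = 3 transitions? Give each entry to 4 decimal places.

π = [0.2020, 0.3333, 0.2176, 0.2471]

t=0: π = [0.6250, 0.1250, 0.1250, 0.1250]
t=1: π = [0.1875, 0.3333, 0.1875, 0.2917]
t=2: π = [0.2153, 0.3333, 0.2396, 0.2118]
t=3: π = [0.2020, 0.3333, 0.2176, 0.2471]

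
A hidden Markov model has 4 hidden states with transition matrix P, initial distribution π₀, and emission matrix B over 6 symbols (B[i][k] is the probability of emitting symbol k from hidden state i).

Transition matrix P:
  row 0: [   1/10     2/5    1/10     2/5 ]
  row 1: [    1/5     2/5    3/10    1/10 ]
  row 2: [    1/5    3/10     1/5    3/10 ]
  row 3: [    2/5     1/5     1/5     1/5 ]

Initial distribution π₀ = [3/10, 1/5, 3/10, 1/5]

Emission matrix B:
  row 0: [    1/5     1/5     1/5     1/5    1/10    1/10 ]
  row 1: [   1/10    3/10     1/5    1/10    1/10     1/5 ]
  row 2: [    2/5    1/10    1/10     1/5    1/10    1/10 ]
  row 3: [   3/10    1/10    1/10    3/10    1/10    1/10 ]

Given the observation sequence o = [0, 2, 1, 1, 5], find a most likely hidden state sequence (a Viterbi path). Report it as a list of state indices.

path = [2, 1, 1, 1, 1]

t=0: δ = [6.000e-02, 2.000e-02, 1.200e-01, 6.000e-02]  (obs o_0=0)
t=1: δ = [4.800e-03, 7.200e-03, 2.400e-03, 3.600e-03]  ψ = [2, 2, 2, 2]  (obs o_1=2)
t=2: δ = [2.880e-04, 8.640e-04, 2.160e-04, 1.920e-04]  ψ = [1, 1, 1, 0]  (obs o_2=1)
t=3: δ = [3.456e-05, 1.037e-04, 2.592e-05, 1.152e-05]  ψ = [1, 1, 1, 0]  (obs o_3=1)
t=4: δ = [2.074e-06, 8.294e-06, 3.110e-06, 1.382e-06]  ψ = [1, 1, 1, 0]  (obs o_4=5)
backtrack: best end state = 1; path = [2, 1, 1, 1, 1]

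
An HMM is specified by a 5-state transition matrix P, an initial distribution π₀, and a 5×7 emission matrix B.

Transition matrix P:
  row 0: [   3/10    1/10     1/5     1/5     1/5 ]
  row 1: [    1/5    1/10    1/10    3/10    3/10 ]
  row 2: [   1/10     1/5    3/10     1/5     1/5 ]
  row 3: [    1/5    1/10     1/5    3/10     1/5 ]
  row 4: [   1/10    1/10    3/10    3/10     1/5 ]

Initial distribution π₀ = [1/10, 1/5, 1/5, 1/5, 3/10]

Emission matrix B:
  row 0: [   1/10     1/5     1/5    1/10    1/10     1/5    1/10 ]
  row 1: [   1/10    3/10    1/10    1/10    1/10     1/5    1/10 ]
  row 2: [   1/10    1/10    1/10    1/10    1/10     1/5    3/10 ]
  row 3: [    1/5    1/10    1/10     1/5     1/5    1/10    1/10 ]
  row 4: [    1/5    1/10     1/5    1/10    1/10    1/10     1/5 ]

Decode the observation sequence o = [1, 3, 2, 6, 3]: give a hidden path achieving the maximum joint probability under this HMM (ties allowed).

t=0: δ = [2.000e-02, 6.000e-02, 2.000e-02, 2.000e-02, 3.000e-02]  (obs o_0=1)
t=1: δ = [1.200e-03, 6.000e-04, 9.000e-04, 3.600e-03, 1.800e-03]  ψ = [1, 1, 4, 1, 1]  (obs o_1=3)
t=2: δ = [1.440e-04, 3.600e-05, 7.200e-05, 1.080e-04, 1.440e-04]  ψ = [3, 3, 3, 3, 3]  (obs o_2=2)
t=3: δ = [4.320e-06, 1.440e-06, 1.296e-05, 4.320e-06, 5.760e-06]  ψ = [0, 0, 4, 4, 0]  (obs o_3=6)
t=4: δ = [1.296e-07, 2.592e-07, 3.888e-07, 5.184e-07, 2.592e-07]  ψ = [0, 2, 2, 2, 2]  (obs o_4=3)
backtrack: best end state = 3; path = [1, 3, 4, 2, 3]

path = [1, 3, 4, 2, 3]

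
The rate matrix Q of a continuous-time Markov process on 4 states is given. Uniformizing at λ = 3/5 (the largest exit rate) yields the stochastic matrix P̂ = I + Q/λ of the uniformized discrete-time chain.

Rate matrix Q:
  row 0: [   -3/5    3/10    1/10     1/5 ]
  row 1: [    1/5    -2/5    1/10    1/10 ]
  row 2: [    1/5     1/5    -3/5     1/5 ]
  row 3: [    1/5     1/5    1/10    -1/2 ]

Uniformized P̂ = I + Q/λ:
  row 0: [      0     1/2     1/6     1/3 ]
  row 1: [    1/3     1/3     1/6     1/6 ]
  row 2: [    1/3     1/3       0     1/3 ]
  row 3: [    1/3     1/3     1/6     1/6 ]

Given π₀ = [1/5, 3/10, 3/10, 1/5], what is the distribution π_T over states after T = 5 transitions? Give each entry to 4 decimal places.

t=0: π = [0.2000, 0.3000, 0.3000, 0.2000]
t=1: π = [0.2667, 0.3667, 0.1167, 0.2500]
t=2: π = [0.2444, 0.3778, 0.1472, 0.2306]
t=3: π = [0.2519, 0.3741, 0.1421, 0.2319]
t=4: π = [0.2494, 0.3753, 0.1430, 0.2323]
t=5: π = [0.2502, 0.3749, 0.1428, 0.2321]

π = [0.2502, 0.3749, 0.1428, 0.2321]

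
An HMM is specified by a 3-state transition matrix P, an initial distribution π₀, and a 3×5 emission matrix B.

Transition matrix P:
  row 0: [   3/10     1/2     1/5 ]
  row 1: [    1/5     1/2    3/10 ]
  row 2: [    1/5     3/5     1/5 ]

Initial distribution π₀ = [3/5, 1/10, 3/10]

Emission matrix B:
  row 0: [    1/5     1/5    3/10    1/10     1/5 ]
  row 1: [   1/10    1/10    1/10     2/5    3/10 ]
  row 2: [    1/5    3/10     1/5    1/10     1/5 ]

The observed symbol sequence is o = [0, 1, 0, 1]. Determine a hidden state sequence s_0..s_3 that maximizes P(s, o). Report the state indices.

path = [0, 2, 1, 2]

t=0: δ = [1.200e-01, 1.000e-02, 6.000e-02]  (obs o_0=0)
t=1: δ = [7.200e-03, 6.000e-03, 7.200e-03]  ψ = [0, 0, 0]  (obs o_1=1)
t=2: δ = [4.320e-04, 4.320e-04, 3.600e-04]  ψ = [0, 2, 1]  (obs o_2=0)
t=3: δ = [2.592e-05, 2.160e-05, 3.888e-05]  ψ = [0, 0, 1]  (obs o_3=1)
backtrack: best end state = 2; path = [0, 2, 1, 2]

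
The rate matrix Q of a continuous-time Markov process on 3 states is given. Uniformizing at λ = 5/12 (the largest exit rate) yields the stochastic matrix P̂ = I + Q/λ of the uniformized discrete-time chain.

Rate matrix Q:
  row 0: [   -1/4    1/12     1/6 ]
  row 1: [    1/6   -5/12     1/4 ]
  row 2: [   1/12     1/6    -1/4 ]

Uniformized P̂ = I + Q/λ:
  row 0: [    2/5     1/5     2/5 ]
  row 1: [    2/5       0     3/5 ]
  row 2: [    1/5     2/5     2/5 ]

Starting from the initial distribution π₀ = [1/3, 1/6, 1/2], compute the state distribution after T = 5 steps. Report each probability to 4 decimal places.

π = [0.3102, 0.2417, 0.4481]

t=0: π = [0.3333, 0.1667, 0.5000]
t=1: π = [0.3000, 0.2667, 0.4333]
t=2: π = [0.3133, 0.2333, 0.4533]
t=3: π = [0.3093, 0.2440, 0.4467]
t=4: π = [0.3107, 0.2405, 0.4488]
t=5: π = [0.3102, 0.2417, 0.4481]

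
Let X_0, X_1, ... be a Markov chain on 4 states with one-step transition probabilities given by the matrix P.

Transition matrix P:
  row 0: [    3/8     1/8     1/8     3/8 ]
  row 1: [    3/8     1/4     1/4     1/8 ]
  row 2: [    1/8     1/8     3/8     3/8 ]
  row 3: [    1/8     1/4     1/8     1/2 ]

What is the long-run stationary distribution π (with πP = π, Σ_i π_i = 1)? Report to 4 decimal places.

Balance equations π_j = Σ_i π_i·P[i][j]:
  π_0 = 3/8·π_0 + 3/8·π_1 + 1/8·π_2 + 1/8·π_3
  π_1 = 1/8·π_0 + 1/4·π_1 + 1/8·π_2 + 1/4·π_3
  π_2 = 1/8·π_0 + 1/4·π_1 + 3/8·π_2 + 1/8·π_3
  normalize: π_0 + π_1 + π_2 + π_3 = 1
Solving the linear system gives exactly π = [71/306, 10/51, 61/306, 19/51].

π = [0.2320, 0.1961, 0.1993, 0.3725]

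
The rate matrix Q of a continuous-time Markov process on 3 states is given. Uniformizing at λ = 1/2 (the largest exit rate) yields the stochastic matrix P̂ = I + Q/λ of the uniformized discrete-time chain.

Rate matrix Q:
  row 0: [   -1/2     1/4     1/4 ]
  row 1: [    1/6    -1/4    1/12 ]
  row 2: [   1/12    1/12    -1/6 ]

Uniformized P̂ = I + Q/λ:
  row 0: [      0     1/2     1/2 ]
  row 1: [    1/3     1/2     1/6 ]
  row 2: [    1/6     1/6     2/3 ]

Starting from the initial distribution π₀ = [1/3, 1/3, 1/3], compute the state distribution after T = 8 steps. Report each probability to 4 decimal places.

t=0: π = [0.3333, 0.3333, 0.3333]
t=1: π = [0.1667, 0.3889, 0.4444]
t=2: π = [0.2037, 0.3519, 0.4444]
t=3: π = [0.1914, 0.3519, 0.4568]
t=4: π = [0.1934, 0.3477, 0.4588]
t=5: π = [0.1924, 0.3471, 0.4606]
t=6: π = [0.1924, 0.3465, 0.4611]
t=7: π = [0.1923, 0.3463, 0.4614]
t=8: π = [0.1923, 0.3462, 0.4615]

π = [0.1923, 0.3462, 0.4615]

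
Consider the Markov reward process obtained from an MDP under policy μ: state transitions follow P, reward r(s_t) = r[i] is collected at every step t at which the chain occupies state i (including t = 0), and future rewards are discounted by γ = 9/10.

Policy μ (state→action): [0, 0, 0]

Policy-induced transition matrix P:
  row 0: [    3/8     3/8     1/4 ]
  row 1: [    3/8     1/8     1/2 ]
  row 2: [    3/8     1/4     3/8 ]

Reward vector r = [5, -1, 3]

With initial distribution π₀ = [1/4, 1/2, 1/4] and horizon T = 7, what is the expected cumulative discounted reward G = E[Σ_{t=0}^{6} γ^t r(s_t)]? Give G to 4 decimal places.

t=0: π = [0.2500, 0.5000, 0.2500], E[r] = 1.5000, γ^t·E[r] = 1.500000, running G = 1.500000
t=1: π = [0.3750, 0.2188, 0.4063], E[r] = 2.8750, γ^t·E[r] = 2.587500, running G = 4.087500
t=2: π = [0.3750, 0.2695, 0.3555], E[r] = 2.6719, γ^t·E[r] = 2.164219, running G = 6.251719
t=3: π = [0.3750, 0.2632, 0.3618], E[r] = 2.6973, γ^t·E[r] = 1.966307, running G = 8.218025
t=4: π = [0.3750, 0.2640, 0.3610], E[r] = 2.6941, γ^t·E[r] = 1.767594, running G = 9.985619
t=5: π = [0.3750, 0.2639, 0.3611], E[r] = 2.6945, γ^t·E[r] = 1.591069, running G = 11.576688
t=6: π = [0.3750, 0.2639, 0.3611], E[r] = 2.6944, γ^t·E[r] = 1.431935, running G = 13.008623

G = 13.0086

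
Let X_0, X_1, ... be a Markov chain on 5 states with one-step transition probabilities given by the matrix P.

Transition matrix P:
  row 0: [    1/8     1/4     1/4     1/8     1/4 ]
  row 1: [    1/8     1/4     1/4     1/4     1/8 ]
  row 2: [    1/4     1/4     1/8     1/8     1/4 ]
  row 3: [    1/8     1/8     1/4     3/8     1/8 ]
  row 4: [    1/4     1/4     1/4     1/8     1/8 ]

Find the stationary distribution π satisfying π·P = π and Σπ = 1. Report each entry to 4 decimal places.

π = [0.1746, 0.2245, 0.2222, 0.2041, 0.1746]

Balance equations π_j = Σ_i π_i·P[i][j]:
  π_0 = 1/8·π_0 + 1/8·π_1 + 1/4·π_2 + 1/8·π_3 + 1/4·π_4
  π_1 = 1/4·π_0 + 1/4·π_1 + 1/4·π_2 + 1/8·π_3 + 1/4·π_4
  π_2 = 1/4·π_0 + 1/4·π_1 + 1/8·π_2 + 1/4·π_3 + 1/4·π_4
  π_3 = 1/8·π_0 + 1/4·π_1 + 1/8·π_2 + 3/8·π_3 + 1/8·π_4
  normalize: π_0 + π_1 + π_2 + π_3 + π_4 = 1
Solving the linear system gives exactly π = [11/63, 11/49, 2/9, 10/49, 11/63].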